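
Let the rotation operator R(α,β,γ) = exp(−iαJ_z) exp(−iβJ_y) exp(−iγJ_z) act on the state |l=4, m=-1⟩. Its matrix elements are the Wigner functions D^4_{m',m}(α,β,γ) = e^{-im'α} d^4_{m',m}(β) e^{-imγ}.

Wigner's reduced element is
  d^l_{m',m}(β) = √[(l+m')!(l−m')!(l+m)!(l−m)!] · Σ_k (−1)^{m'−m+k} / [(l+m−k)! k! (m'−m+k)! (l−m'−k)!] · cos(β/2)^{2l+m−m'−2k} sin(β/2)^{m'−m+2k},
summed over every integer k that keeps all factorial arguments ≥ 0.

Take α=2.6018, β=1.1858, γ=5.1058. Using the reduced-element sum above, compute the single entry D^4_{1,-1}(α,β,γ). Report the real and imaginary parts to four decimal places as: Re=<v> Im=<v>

D^4_{1,-1}(2.6018,1.1858,5.1058) = e^{-i·1·2.6018}·d^4_{1,-1}(1.1858)·e^{-i·-1·5.1058}. Compute d first:
Half-angle: c=0.829324, s=0.558768. N=√(120·6·6·120)=720.000000
Admissible k: 0..3 (factorial args all ≥0)
  k=0: (−1)^2·720.0000/(72)·0.8293^6·0.5588^2 = +1.015800
  k=1: (−1)^3·720.0000/(24)·0.8293^4·0.5588^4 = -1.383391
  k=2: (−1)^4·720.0000/(48)·0.8293^2·0.5588^6 = +0.314001
  k=3: (−1)^5·720.0000/(720)·0.8293^0·0.5588^8 = -0.009503
d^4_{1,-1}(1.1858) = +1.015800 -1.383391 +0.314001 -0.009503 = -0.063093
Phases: e^{-i·(1)·2.6018}=-0.857815-0.513958i, e^{-i·(-1)·5.1058}=+0.383341-0.923607i ⇒ D=+0.050697-0.037557i

Re=0.0507 Im=-0.0376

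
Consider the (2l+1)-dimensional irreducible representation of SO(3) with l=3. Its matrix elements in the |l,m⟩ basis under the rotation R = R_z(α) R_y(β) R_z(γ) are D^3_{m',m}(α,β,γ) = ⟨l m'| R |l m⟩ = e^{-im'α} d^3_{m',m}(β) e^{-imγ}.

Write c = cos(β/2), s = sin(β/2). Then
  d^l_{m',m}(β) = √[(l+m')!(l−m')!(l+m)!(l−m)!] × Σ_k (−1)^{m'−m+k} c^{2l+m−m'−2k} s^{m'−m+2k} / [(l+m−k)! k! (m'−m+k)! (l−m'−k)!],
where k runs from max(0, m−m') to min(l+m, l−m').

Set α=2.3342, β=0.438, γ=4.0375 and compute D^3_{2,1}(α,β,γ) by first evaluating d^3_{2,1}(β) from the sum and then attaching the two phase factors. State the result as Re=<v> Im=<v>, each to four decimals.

D^3_{2,1}(2.3342,0.438,4.0375) = e^{-i·2·2.3342}·d^3_{2,1}(0.438)·e^{-i·1·4.0375}. Compute d first:
c=cos(0.438/2)=0.976115, s=sin(0.438/2)=0.217254; N=√[120·1·24·2]=75.894664
k∈{0,1} keeps every argument non-negative
  k=0: (−1)^1·75.8947/(24)·0.9761^5·0.2173^1 = -0.608797
  k=1: (−1)^2·75.8947/(12)·0.9761^3·0.2173^3 = +0.060316
d^3_{2,1}(0.438) = -0.608797 +0.060316 = -0.548481
Attach z-rotation phases: D = e^{-i(2)(2.3342)}·(-0.548481)·e^{-i(1)(4.0375)} = +0.412756+0.361197i

Re=0.4128 Im=0.3612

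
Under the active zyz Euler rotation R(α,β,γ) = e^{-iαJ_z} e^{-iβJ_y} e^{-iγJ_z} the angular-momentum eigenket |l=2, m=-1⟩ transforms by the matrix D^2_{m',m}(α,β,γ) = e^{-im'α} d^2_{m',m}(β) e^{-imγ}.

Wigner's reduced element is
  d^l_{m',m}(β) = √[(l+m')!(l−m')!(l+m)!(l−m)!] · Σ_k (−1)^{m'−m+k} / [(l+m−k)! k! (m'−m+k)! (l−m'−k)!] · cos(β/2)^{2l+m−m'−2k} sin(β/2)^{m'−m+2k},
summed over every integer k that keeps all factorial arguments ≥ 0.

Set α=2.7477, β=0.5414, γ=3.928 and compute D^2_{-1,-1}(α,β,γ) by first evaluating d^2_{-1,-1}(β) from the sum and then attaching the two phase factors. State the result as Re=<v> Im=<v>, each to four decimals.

Split into d^2_{-1,-1}(β=0.5414) × two z-phases.
Half-angle: c=0.963584, s=0.267406. N=√(1·6·1·6)=6.000000
Admissible k: 0..1 (factorial args all ≥0)
  k=0: (−1)^0·6.0000/(6)·0.9636^4·0.2674^0 = +0.862101
  k=1: (−1)^1·6.0000/(2)·0.9636^2·0.2674^2 = -0.199179
d^2_{-1,-1}(0.5414) = +0.862101 -0.199179 = +0.662923
Phases: e^{-i·(-1)·2.7477}=-0.923422+0.383786i, e^{-i·(-1)·3.928}=-0.706393-0.707820i ⇒ D=+0.612507+0.253577i

Re=0.6125 Im=0.2536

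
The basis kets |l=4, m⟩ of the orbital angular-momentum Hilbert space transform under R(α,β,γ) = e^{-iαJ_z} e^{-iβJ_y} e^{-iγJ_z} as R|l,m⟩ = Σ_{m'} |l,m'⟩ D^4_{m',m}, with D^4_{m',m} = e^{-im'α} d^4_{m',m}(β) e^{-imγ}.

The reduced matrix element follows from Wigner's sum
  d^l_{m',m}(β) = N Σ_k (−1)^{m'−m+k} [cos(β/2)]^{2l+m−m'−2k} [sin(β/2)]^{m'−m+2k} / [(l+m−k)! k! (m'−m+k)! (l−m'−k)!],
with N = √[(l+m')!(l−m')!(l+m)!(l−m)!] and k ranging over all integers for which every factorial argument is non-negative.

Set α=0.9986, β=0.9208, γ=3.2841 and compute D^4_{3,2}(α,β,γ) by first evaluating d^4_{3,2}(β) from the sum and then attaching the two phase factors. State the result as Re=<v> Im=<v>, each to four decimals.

Split into d^4_{3,2}(β=0.9208) × two z-phases.
c=cos(0.9208/2)=0.895875, s=sin(0.9208/2)=0.444306; N=√[5040·1·720·2]=2693.993318
Admissible k: 0..1 (factorial args all ≥0)
  k=0: (−1)^1·2693.9933/(720)·0.8959^7·0.4443^1 = -0.769978
  k=1: (−1)^2·2693.9933/(240)·0.8959^5·0.4443^3 = +0.568159
d^4_{3,2}(0.9208) = -0.769978 +0.568159 = -0.201818
Phases: e^{-i·(3)·0.9986}=-0.989391-0.145277i, e^{-i·(2)·3.2841}=+0.959658-0.281172i ⇒ D=+0.199866-0.028007i

Re=0.1999 Im=-0.0280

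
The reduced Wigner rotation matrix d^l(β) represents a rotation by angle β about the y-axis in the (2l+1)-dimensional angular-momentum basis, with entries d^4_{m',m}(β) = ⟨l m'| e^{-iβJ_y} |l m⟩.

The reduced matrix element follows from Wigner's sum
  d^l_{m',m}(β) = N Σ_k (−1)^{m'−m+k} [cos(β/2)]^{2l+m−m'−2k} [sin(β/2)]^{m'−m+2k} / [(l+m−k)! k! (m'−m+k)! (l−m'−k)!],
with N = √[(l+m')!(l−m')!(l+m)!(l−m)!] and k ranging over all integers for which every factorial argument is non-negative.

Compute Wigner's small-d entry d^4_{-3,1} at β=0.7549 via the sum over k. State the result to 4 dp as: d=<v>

d^4_{-3,1}(β=0.7549) via Wigner's sum:
With c≡cos(β/2)=0.929607 and s≡sin(β/2)=0.368551, N=[1·5040·120·6]^{1/2}=1904.940944
The bounds max(0,m−m')=4 and min(l+m,l−m')=5 give 2 terms
  k=4: (−1)^0·1904.9409/(144)·0.9296^4·0.3686^4 = +0.182267
  k=5: (−1)^1·1904.9409/(240)·0.9296^2·0.3686^6 = -0.017189
d^4_{-3,1}(0.7549) = +0.182267 -0.017189 = +0.165078

d=0.1651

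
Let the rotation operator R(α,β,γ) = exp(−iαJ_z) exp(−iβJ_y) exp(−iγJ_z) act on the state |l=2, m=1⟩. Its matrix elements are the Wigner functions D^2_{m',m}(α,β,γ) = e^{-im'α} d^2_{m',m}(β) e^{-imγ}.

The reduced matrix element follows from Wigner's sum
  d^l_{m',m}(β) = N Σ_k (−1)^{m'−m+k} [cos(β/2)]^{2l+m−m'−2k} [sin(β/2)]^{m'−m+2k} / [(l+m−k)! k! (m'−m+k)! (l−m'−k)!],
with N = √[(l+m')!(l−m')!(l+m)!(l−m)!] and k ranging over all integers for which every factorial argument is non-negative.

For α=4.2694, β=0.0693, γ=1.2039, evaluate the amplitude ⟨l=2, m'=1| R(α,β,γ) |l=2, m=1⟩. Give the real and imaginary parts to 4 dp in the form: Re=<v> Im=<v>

Re=0.6854 Im=0.7199

First d^2_{1,1}(β=0.0693), then the phase factors e^{-i(1)α} and e^{-i(1)γ}:
With c≡cos(β/2)=0.999400 and s≡sin(β/2)=0.034643, N=[6·1·6·1]^{1/2}=6.000000
k∈{0,1} keeps every argument non-negative
  k=0: (−1)^0·6.0000/(6)·0.9994^4·0.0346^0 = +0.997601
  k=1: (−1)^1·6.0000/(2)·0.9994^2·0.0346^2 = -0.003596
d^2_{1,1}(0.0693) = +0.997601 -0.003596 = +0.994005
Attach z-rotation phases: D = e^{-i(1)(4.2694)}·(+0.994005)·e^{-i(1)(1.2039)} = +0.685447+0.719866i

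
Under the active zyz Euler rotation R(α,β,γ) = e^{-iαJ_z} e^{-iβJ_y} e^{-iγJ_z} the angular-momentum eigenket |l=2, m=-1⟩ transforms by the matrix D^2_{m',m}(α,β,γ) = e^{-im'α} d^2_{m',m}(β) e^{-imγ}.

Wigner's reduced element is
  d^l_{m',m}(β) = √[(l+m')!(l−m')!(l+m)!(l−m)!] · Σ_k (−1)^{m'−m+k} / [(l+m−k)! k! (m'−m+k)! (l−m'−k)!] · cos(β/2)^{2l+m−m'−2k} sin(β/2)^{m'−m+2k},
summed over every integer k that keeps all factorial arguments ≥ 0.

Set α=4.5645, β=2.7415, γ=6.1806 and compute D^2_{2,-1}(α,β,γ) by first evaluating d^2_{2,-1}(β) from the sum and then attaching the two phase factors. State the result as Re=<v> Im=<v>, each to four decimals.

Re=0.3672 Im=0.0718

D^2_{2,-1}(4.5645,2.7415,6.1806) = e^{-i·2·4.5645}·d^2_{2,-1}(2.7415)·e^{-i·-1·6.1806}. Compute d first:
With c≡cos(β/2)=0.198715 and s≡sin(β/2)=0.980057, N=[24·1·1·6]^{1/2}=12.000000
k∈{0} keeps every argument non-negative
  k=0: (−1)^3·12.0000/(6)·0.1987^1·0.9801^3 = -0.374123
d^2_{2,-1}(2.7415) = -0.374123
Attach z-rotation phases: D = e^{-i(2)(4.5645)}·(-0.374123)·e^{-i(-1)(6.1806)} = +0.367163+0.071829i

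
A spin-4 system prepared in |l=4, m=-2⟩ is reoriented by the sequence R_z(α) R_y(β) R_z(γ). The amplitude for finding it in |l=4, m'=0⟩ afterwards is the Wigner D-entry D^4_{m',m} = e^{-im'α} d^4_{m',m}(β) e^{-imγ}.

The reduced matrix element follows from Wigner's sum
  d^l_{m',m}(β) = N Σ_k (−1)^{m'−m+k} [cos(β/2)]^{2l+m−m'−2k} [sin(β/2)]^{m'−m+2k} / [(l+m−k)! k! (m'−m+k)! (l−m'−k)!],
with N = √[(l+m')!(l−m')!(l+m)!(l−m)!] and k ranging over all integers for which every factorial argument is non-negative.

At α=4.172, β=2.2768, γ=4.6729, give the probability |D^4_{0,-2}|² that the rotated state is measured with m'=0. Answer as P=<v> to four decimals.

P=0.1985

First d^4_{0,-2}(β=2.2768), then the phase factors e^{-i(0)α} and e^{-i(-2)γ}:
With c≡cos(β/2)=0.419048 and s≡sin(β/2)=0.907964, N=[24·24·2·720]^{1/2}=910.735966
The bounds max(0,m−m')=0 and min(l+m,l−m')=2 give 3 terms
  k=0: (−1)^2·910.7360/(96)·0.4190^6·0.9080^2 = +0.042349
  k=1: (−1)^3·910.7360/(36)·0.4190^4·0.9080^4 = -0.530175
  k=2: (−1)^4·910.7360/(96)·0.4190^2·0.9080^6 = +0.933385
d^4_{0,-2}(2.2768) = +0.042349 -0.530175 +0.933385 = +0.445559
|D^4_{0,-2}|² = |d^4_{0,-2}(β)|² = (+0.445559)² = 0.198522 (the z-rotation phases have unit modulus)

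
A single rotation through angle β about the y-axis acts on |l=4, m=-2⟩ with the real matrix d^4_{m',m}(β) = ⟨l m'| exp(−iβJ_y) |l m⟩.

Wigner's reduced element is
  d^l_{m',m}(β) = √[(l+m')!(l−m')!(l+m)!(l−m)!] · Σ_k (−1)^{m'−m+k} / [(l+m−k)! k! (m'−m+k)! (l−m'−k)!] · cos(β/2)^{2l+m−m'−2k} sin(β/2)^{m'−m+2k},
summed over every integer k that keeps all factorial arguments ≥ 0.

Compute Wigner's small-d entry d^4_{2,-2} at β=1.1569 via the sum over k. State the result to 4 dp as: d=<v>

d=0.4420

d^4_{2,-2}(β=1.1569) via Wigner's sum:
c=cos(1.1569/2)=0.837311, s=sin(1.1569/2)=0.546727; N=√[720·2·2·720]=1440.000000
k: max(0,(-2)−(2))=0 … min(4+(-2),4−(2))=2
  k=0: (−1)^4·1440.0000/(96)·0.8373^4·0.5467^4 = +0.658749
  k=1: (−1)^5·1440.0000/(120)·0.8373^2·0.5467^6 = -0.224686
  k=2: (−1)^6·1440.0000/(1440)·0.8373^0·0.5467^8 = +0.007983
d^4_{2,-2}(1.1569) = +0.658749 -0.224686 +0.007983 = +0.442045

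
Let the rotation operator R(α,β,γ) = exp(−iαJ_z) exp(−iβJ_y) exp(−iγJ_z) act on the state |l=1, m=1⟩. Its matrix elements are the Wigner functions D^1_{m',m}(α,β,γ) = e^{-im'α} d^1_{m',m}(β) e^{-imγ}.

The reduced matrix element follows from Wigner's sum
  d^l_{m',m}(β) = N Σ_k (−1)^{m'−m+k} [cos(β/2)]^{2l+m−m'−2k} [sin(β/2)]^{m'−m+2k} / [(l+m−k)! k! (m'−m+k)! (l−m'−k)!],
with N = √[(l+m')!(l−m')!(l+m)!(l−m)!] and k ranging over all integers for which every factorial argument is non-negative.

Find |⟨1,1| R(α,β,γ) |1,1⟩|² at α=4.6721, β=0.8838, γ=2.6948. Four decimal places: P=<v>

P=0.6677

Split into d^1_{1,1}(β=0.8838) × two z-phases.
c=cos(0.8838/2)=0.903941, s=sin(0.8838/2)=0.427658; N=√[2·1·2·1]=2.000000
k: max(0,(1)−(1))=0 … min(1+(1),1−(1))=0
  k=0: (−1)^0·2.0000/(2)·0.9039^2·0.4277^0 = +0.817109
d^1_{1,1}(0.8838) = +0.817109
|D^1_{1,1}|² = |d^1_{1,1}(β)|² = (+0.817109)² = 0.667667 (the z-rotation phases have unit modulus)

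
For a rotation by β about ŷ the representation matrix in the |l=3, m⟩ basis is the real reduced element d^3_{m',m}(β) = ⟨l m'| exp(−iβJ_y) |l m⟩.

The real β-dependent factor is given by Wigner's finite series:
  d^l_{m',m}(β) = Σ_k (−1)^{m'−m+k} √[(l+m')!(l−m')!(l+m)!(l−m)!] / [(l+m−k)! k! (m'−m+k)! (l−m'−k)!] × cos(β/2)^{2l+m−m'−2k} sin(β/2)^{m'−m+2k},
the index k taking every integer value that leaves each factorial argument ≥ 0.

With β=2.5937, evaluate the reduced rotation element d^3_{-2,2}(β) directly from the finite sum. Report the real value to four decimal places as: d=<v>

d^3_{-2,2}(β=2.5937) via Wigner's sum:
c=cos(2.5937/2)=0.270533, s=sin(2.5937/2)=0.962711; N=√[1·120·120·1]=120.000000
k∈{4,5} keeps every argument non-negative
  k=4: (−1)^0·120.0000/(24)·0.2705^2·0.9627^4 = +0.314335
  k=5: (−1)^1·120.0000/(120)·0.2705^0·0.9627^6 = -0.796114
d^3_{-2,2}(2.5937) = +0.314335 -0.796114 = -0.481778

d=-0.4818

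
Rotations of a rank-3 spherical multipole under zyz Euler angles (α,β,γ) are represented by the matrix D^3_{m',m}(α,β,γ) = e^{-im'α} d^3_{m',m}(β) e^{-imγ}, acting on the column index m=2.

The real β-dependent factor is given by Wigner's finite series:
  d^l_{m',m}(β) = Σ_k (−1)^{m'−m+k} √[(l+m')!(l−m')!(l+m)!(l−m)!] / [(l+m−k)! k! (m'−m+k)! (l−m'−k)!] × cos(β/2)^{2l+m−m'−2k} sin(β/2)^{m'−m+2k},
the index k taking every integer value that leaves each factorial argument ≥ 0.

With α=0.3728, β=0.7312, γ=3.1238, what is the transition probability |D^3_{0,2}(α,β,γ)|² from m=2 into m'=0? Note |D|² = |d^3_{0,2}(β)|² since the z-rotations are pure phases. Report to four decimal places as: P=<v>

D^3_{0,2}(0.3728,0.7312,3.1238) = e^{-i·0·0.3728}·d^3_{0,2}(0.7312)·e^{-i·2·3.1238}. Compute d first:
c=cos(0.7312/2)=0.933909, s=sin(0.7312/2)=0.357510; N=√[6·6·120·1]=65.726707
The bounds max(0,m−m')=2 and min(l+m,l−m')=3 give 2 terms
  k=2: (−1)^0·65.7267/(12)·0.9339^4·0.3575^2 = +0.532544
  k=3: (−1)^1·65.7267/(12)·0.9339^2·0.3575^4 = -0.078041
d^3_{0,2}(0.7312) = +0.532544 -0.078041 = +0.454503
|D^3_{0,2}|² = |d^3_{0,2}(β)|² = (+0.454503)² = 0.206573 (the z-rotation phases have unit modulus)

P=0.2066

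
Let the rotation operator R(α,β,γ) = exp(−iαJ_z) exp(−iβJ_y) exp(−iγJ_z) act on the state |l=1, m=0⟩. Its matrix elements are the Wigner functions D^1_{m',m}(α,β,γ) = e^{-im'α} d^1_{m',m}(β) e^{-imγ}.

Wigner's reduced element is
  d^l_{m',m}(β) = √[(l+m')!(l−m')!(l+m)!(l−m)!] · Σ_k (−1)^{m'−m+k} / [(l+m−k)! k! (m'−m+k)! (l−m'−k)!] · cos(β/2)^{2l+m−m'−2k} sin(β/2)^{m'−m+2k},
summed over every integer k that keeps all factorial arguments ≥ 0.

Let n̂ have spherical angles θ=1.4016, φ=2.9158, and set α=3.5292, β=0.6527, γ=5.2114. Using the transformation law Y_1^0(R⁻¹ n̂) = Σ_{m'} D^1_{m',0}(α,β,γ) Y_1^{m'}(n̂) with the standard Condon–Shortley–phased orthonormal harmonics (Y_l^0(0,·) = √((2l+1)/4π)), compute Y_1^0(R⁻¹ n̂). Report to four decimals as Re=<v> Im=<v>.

Need the full column D^1_{m',0} for m'=−1..1 at α=3.5292, β=0.6527, γ=5.2114.
cos(β/2)=0.947219, sin(β/2)=0.320588
d^1_{-1,0}: single k=1 term ⇒ +0.429450;  D = -0.397591-0.162321i
d^1_{0,0}: k∈[0..1] ⇒ +0.897223 -0.102777 = +0.794447;  D = +0.794447+0.000000i
d^1_{1,0}: single k=0 term ⇒ -0.429450;  D = +0.397591-0.162321i
Y_1^{m'}(θ=1.4016,φ=2.9158) and Σ D·Y over m':
  (-0.3976-0.1623i)·(-0.3319-0.0762i)  (+0.7944+0.0000i)·(+0.0823+0.0000i)  (+0.3976-0.1623i)·(+0.3319-0.0762i)
Y_1^0(R⁻¹ n̂) = +0.304546+0.000000i

Re=0.3045 Im=0.0000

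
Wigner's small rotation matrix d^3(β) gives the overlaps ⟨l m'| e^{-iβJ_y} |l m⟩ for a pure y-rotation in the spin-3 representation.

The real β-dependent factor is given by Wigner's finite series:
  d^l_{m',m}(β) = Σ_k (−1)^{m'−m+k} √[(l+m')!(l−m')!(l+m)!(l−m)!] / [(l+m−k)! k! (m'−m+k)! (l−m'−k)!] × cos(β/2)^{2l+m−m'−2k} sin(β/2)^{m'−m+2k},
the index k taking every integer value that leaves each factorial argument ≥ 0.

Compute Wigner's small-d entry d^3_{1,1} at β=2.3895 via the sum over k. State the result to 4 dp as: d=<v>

d=0.4822

d^3_{1,1}(β=2.3895) via Wigner's sum:
c=cos(2.3895/2)=0.367246, s=sin(2.3895/2)=0.930124; N=√[24·2·24·2]=48.000000
The bounds max(0,m−m')=0 and min(l+m,l−m')=2 give 3 terms
  k=0: (−1)^0·48.0000/(48)·0.3672^6·0.9301^0 = +0.002453
  k=1: (−1)^1·48.0000/(6)·0.3672^4·0.9301^2 = -0.125892
  k=2: (−1)^2·48.0000/(8)·0.3672^2·0.9301^4 = +0.605659
d^3_{1,1}(2.3895) = +0.002453 -0.125892 +0.605659 = +0.482220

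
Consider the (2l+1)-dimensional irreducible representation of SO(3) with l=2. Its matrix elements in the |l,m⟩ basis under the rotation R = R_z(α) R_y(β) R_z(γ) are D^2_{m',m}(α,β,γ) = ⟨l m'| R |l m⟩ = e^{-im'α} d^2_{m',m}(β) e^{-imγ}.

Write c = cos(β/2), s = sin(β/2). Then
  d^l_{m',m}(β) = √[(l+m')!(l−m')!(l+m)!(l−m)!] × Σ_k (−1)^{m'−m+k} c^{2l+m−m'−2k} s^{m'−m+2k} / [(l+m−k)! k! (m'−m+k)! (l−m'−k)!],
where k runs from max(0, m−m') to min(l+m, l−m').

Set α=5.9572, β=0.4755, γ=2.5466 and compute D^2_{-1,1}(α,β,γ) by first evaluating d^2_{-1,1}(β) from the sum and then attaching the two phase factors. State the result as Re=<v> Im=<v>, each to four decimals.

Re=-0.1486 Im=-0.0410

D^2_{-1,1}(5.9572,0.4755,2.5466) = e^{-i·-1·5.9572}·d^2_{-1,1}(0.4755)·e^{-i·1·2.5466}. Compute d first:
c=cos(0.4755/2)=0.971870, s=sin(0.4755/2)=0.235517; N=√[1·6·6·1]=6.000000
The bounds max(0,m−m')=2 and min(l+m,l−m')=3 give 2 terms
  k=2: (−1)^0·6.0000/(2)·0.9719^2·0.2355^2 = +0.157174
  k=3: (−1)^1·6.0000/(6)·0.9719^0·0.2355^4 = -0.003077
d^2_{-1,1}(0.4755) = +0.157174 -0.003077 = +0.154097
Phases: e^{-i·(-1)·5.9572}=+0.947336-0.320242i, e^{-i·(1)·2.5466}=-0.828153-0.560503i ⇒ D=-0.148555-0.040955i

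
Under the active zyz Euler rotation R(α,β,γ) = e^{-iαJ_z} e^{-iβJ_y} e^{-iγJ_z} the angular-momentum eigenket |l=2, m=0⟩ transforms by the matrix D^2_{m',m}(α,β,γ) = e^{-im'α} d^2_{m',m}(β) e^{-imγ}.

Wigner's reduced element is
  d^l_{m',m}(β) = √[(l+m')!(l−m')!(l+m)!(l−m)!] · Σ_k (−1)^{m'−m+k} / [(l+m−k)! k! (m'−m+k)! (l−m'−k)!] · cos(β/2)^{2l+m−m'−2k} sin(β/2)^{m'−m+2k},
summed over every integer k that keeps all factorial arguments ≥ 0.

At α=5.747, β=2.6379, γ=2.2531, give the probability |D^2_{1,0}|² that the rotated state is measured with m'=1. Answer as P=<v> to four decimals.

Split into d^2_{1,0}(β=2.6379) × two z-phases.
c=cos(2.6379/2)=0.249192, s=sin(2.6379/2)=0.968454; N=√[6·1·2·2]=4.898979
Admissible k: 0..1 (factorial args all ≥0)
  k=0: (−1)^1·4.8990/(2)·0.2492^3·0.9685^1 = -0.036708
  k=1: (−1)^2·4.8990/(2)·0.2492^1·0.9685^3 = +0.554431
d^2_{1,0}(2.6379) = -0.036708 +0.554431 = +0.517723
|D^2_{1,0}|² = |d^2_{1,0}(β)|² = (+0.517723)² = 0.268037 (the z-rotation phases have unit modulus)

P=0.2680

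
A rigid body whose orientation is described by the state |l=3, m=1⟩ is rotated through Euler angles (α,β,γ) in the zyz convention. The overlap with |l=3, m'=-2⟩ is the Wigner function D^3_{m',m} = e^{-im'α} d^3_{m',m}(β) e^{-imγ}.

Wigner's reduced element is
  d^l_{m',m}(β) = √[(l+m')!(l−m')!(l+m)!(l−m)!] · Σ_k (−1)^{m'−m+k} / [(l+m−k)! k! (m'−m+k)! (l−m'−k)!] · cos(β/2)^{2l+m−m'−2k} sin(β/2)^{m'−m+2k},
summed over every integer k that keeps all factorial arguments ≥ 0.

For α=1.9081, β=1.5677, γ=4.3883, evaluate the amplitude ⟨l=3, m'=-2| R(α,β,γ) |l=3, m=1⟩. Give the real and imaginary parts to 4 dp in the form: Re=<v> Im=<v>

Re=0.3344 Im=-0.2153

D^3_{-2,1}(1.9081,1.5677,4.3883) = e^{-i·-2·1.9081}·d^3_{-2,1}(1.5677)·e^{-i·1·4.3883}. Compute d first:
c=cos(1.5677/2)=0.708201, s=sin(1.5677/2)=0.706011; N=√[1·120·24·2]=75.894664
The bounds max(0,m−m')=3 and min(l+m,l−m')=4 give 2 terms
  k=3: (−1)^0·75.8947/(12)·0.7082^3·0.7060^3 = +0.790558
  k=4: (−1)^1·75.8947/(24)·0.7082^1·0.7060^5 = -0.392839
d^3_{-2,1}(1.5677) = +0.790558 -0.392839 = +0.397719
Phases: e^{-i·(-2)·1.9081}=-0.780952-0.624591i, e^{-i·(1)·4.3883}=-0.318445+0.947941i ⇒ D=+0.334389-0.215325i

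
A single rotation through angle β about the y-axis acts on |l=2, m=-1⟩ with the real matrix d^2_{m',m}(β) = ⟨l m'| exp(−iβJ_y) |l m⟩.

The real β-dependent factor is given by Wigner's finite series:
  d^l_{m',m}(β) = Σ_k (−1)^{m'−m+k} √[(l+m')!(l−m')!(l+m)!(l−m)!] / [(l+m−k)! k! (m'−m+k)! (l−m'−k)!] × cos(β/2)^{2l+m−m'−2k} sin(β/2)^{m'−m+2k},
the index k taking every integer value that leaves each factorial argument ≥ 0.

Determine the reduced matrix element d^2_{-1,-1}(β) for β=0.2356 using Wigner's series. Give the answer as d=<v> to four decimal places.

d^2_{-1,-1}(β=0.2356) via Wigner's sum:
Half-angle: c=0.993070, s=0.117528. N=√(1·6·1·6)=6.000000
k∈{0,1} keeps every argument non-negative
  k=0: (−1)^0·6.0000/(6)·0.9931^4·0.1175^0 = +0.972565
  k=1: (−1)^1·6.0000/(2)·0.9931^2·0.1175^2 = -0.040866
d^2_{-1,-1}(0.2356) = +0.972565 -0.040866 = +0.931699

d=0.9317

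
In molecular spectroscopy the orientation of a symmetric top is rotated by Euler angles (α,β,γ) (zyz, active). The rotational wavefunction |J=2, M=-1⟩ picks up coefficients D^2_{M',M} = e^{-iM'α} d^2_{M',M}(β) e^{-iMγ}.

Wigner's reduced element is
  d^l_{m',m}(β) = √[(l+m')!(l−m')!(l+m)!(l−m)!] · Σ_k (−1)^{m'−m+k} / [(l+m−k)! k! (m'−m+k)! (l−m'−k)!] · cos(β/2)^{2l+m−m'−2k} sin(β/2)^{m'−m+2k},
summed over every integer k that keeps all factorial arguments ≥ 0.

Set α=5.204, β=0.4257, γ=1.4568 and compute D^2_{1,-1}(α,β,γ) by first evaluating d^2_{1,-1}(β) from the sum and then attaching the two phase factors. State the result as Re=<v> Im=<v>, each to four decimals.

Re=-0.1035 Im=0.0717

First d^2_{1,-1}(β=0.4257), then the phase factors e^{-i(1)α} and e^{-i(-1)γ}:
Half-angle: c=0.977433, s=0.211246. N=√(6·1·1·6)=6.000000
Admissible k: 0..1 (factorial args all ≥0)
  k=0: (−1)^2·6.0000/(2)·0.9774^2·0.2112^2 = +0.127901
  k=1: (−1)^3·6.0000/(6)·0.9774^0·0.2112^4 = -0.001991
d^2_{1,-1}(0.4257) = +0.127901 -0.001991 = +0.125910
Attach z-rotation phases: D = e^{-i(1)(5.204)}·(+0.125910)·e^{-i(-1)(1.4568)} = -0.103517+0.071675i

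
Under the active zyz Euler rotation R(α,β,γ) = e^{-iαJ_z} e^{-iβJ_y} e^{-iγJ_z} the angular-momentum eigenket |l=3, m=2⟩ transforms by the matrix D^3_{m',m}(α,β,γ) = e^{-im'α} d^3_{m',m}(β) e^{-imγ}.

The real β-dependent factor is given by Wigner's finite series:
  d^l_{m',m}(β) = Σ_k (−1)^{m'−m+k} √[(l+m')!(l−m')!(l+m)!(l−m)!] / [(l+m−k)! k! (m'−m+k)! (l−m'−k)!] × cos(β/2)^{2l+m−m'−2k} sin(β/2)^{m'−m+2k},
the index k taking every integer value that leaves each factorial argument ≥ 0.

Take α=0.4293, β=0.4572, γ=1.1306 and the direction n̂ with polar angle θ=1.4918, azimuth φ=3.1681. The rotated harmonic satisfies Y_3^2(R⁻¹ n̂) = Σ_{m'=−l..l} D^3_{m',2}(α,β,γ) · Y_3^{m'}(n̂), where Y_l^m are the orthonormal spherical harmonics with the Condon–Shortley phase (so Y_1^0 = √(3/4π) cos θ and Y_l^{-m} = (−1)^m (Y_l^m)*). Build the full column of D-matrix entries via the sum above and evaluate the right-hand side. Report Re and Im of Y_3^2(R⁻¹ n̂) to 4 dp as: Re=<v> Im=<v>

Need the full column D^3_{m',2} for m'=−3..3 at α=0.4293, β=0.4572, γ=1.1306.
cos(β/2)=0.973985, sin(β/2)=0.226614
d^3_{-3,2}: single k=5 term ⇒ +0.001426;  D = +0.000802-0.001179i
d^3_{-2,2}: k∈[4..5] ⇒ +0.012509 -0.000135 = +0.012374;  D = +0.002071-0.012199i
d^3_{-1,2}: k∈[3..4] ⇒ +0.068006 -0.001841 = +0.066165;  D = -0.017080-0.063923i
d^3_{0,2}: k∈[2..3] ⇒ +0.253130 -0.013703 = +0.239427;  D = -0.152479-0.184595i
d^3_{1,2}: k∈[1..2] ⇒ +0.628127 -0.068006 = +0.560121;  D = -0.504093-0.244184i
d^3_{2,2}: k∈[0..1] ⇒ +0.853714 -0.231075 = +0.622640;  D = -0.622492-0.013568i
d^3_{3,2}: single k=0 term ⇒ -0.486545;  D = +0.446703-0.192829i
Y_3^{m'}(θ=1.4918,φ=3.1681) and Σ D·Y over m':
  (+0.0008-0.0012i)·(-0.4120+0.0328i)  (+0.0021-0.0122i)·(+0.0800-0.0042i)  (-0.0171-0.0639i)·(+0.3120-0.0083i)  (-0.1525-0.1846i)·(-0.0874+0.0000i)  (-0.5041-0.2442i)·(-0.3120-0.0083i)  (-0.6225-0.0136i)·(+0.0800+0.0042i)  (+0.4467-0.1928i)·(+0.4120+0.0328i)
Y_3^2(R⁻¹ n̂) = +0.303189+0.007712i

Re=0.3032 Im=0.0077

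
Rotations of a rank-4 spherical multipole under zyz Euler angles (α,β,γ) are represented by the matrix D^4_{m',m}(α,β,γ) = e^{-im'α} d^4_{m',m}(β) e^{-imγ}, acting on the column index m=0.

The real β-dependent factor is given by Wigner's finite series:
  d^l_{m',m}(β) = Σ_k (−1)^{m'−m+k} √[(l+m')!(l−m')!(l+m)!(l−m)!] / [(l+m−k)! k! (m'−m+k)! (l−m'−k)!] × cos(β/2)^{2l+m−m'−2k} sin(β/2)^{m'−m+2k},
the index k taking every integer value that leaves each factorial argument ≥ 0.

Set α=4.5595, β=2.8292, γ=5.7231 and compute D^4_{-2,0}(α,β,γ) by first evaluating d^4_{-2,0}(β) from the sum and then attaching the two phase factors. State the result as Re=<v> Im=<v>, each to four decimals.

Re=-0.1901 Im=0.0600

First d^4_{-2,0}(β=2.8292), then the phase factors e^{-i(-2)α} and e^{-i(0)γ}:
Half-angle: c=0.155562, s=0.987826. N=√(2·720·24·24)=910.735966
Admissible k: 2..4 (factorial args all ≥0)
  k=2: (−1)^0·910.7360/(96)·0.1556^6·0.9878^2 = +0.000131
  k=3: (−1)^1·910.7360/(36)·0.1556^4·0.9878^4 = -0.014107
  k=4: (−1)^2·910.7360/(96)·0.1556^2·0.9878^6 = +0.213310
d^4_{-2,0}(2.8292) = +0.000131 -0.014107 +0.213310 = +0.199334
Attach z-rotation phases: D = e^{-i(-2)(4.5595)}·(+0.199334)·e^{-i(0)(5.7231)} = -0.190088+0.060007i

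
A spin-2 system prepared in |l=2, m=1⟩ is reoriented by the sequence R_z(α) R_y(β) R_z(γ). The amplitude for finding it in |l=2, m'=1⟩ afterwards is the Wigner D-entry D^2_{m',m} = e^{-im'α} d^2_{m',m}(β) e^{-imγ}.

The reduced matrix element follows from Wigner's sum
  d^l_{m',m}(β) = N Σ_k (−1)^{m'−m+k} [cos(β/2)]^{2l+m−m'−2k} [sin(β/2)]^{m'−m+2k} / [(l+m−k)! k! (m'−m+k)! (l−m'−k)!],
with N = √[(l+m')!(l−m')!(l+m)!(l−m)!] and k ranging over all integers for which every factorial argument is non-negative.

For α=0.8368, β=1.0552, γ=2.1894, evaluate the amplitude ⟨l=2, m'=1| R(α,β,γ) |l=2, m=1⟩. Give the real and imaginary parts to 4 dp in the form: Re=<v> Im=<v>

Re=0.0103 Im=0.0012

D^2_{1,1}(0.8368,1.0552,2.1894) = e^{-i·1·0.8368}·d^2_{1,1}(1.0552)·e^{-i·1·2.1894}. Compute d first:
Half-angle: c=0.864018, s=0.503461. N=√(6·1·6·1)=6.000000
The bounds max(0,m−m')=0 and min(l+m,l−m')=1 give 2 terms
  k=0: (−1)^0·6.0000/(6)·0.8640^4·0.5035^0 = +0.557302
  k=1: (−1)^1·6.0000/(2)·0.8640^2·0.5035^2 = -0.567674
d^2_{1,1}(1.0552) = +0.557302 -0.567674 = -0.010371
Phases: e^{-i·(1)·0.8368}=+0.669842-0.742503i, e^{-i·(1)·2.1894}=-0.579898-0.814689i ⇒ D=+0.010302+0.001194i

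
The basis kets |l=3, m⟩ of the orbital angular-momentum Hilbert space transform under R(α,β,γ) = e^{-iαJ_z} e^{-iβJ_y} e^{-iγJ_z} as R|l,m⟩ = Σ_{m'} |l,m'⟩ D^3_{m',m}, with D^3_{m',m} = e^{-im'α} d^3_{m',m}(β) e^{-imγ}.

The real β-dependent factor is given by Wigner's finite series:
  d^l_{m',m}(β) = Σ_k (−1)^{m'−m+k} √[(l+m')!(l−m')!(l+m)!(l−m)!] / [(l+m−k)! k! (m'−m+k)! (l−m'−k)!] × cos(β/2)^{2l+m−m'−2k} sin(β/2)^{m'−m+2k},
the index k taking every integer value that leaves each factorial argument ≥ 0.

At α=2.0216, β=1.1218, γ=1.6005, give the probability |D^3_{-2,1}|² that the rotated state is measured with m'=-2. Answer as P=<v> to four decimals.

P=0.2153

Split into d^3_{-2,1}(β=1.1218) × two z-phases.
c=cos(1.1218/2)=0.846777, s=sin(1.1218/2)=0.531949; N=√[1·120·24·2]=75.894664
k∈{3,4} keeps every argument non-negative
  k=3: (−1)^0·75.8947/(12)·0.8468^3·0.5319^3 = +0.578023
  k=4: (−1)^1·75.8947/(24)·0.8468^1·0.5319^5 = -0.114056
d^3_{-2,1}(1.1218) = +0.578023 -0.114056 = +0.463968
|D^3_{-2,1}|² = |d^3_{-2,1}(β)|² = (+0.463968)² = 0.215266 (the z-rotation phases have unit modulus)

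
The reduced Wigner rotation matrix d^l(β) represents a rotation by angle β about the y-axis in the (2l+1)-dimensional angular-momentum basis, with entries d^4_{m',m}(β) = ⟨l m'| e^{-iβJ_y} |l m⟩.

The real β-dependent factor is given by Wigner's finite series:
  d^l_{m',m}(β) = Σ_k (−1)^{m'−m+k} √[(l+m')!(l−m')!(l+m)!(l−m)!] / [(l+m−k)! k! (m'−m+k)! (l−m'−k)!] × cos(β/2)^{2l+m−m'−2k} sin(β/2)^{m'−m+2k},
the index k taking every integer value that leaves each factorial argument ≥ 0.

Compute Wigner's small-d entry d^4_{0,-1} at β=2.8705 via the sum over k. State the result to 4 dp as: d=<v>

d^4_{0,-1}(β=2.8705) via Wigner's sum:
With c≡cos(β/2)=0.135132 and s≡sin(β/2)=0.990828, N=[24·24·6·120]^{1/2}=643.987578
k: max(0,(-1)−(0))=0 … min(4+(-1),4−(0))=3
  k=0: (−1)^1·643.9876/(144)·0.1351^7·0.9908^1 = -0.000004
  k=1: (−1)^2·643.9876/(24)·0.1351^5·0.9908^3 = +0.001176
  k=2: (−1)^3·643.9876/(24)·0.1351^3·0.9908^5 = -0.063231
  k=3: (−1)^4·643.9876/(144)·0.1351^1·0.9908^7 = +0.566577
d^4_{0,-1}(2.8705) = -0.000004 +0.001176 -0.063231 +0.566577 = +0.504519

d=0.5045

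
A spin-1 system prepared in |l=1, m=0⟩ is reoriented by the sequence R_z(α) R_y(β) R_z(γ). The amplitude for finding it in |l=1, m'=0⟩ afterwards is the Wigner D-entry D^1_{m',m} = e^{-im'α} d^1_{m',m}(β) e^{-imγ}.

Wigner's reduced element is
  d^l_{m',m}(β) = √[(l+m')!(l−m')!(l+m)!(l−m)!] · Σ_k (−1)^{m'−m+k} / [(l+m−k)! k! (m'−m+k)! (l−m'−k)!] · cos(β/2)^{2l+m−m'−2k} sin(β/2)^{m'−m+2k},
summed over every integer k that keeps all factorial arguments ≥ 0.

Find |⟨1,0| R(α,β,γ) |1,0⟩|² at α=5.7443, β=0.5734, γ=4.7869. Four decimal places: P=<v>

First d^1_{0,0}(β=0.5734), then the phase factors e^{-i(0)α} and e^{-i(0)γ}:
Half-angle: c=0.959182, s=0.282788. N=√(1·1·1·1)=1.000000
k: max(0,(0)−(0))=0 … min(1+(0),1−(0))=1
  k=0: (−1)^0·1.0000/(1)·0.9592^2·0.2828^0 = +0.920031
  k=1: (−1)^1·1.0000/(1)·0.9592^0·0.2828^2 = -0.079969
d^1_{0,0}(0.5734) = +0.920031 -0.079969 = +0.840061
|D^1_{0,0}|² = |d^1_{0,0}(β)|² = (+0.840061)² = 0.705703 (the z-rotation phases have unit modulus)

P=0.7057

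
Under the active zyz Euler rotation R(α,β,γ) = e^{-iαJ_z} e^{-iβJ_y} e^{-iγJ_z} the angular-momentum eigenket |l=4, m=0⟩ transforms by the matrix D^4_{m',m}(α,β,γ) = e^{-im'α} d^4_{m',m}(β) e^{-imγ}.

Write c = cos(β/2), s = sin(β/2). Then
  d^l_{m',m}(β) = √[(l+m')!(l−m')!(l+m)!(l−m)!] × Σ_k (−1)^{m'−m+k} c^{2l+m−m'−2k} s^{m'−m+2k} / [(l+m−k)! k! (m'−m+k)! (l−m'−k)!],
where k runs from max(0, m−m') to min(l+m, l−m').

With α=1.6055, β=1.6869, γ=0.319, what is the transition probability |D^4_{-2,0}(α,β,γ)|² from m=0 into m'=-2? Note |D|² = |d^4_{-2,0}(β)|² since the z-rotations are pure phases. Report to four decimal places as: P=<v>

Split into d^4_{-2,0}(β=1.6869) × two z-phases.
Half-angle: c=0.664890, s=0.746941. N=√(2·720·24·24)=910.735966
The bounds max(0,m−m')=2 and min(l+m,l−m')=4 give 3 terms
  k=2: (−1)^0·910.7360/(96)·0.6649^6·0.7469^2 = +0.457291
  k=3: (−1)^1·910.7360/(36)·0.6649^4·0.7469^4 = -1.538987
  k=4: (−1)^2·910.7360/(96)·0.6649^2·0.7469^6 = +0.728350
d^4_{-2,0}(1.6869) = +0.457291 -1.538987 +0.728350 = -0.353346
|D^4_{-2,0}|² = |d^4_{-2,0}(β)|² = (-0.353346)² = 0.124854 (the z-rotation phases have unit modulus)

P=0.1249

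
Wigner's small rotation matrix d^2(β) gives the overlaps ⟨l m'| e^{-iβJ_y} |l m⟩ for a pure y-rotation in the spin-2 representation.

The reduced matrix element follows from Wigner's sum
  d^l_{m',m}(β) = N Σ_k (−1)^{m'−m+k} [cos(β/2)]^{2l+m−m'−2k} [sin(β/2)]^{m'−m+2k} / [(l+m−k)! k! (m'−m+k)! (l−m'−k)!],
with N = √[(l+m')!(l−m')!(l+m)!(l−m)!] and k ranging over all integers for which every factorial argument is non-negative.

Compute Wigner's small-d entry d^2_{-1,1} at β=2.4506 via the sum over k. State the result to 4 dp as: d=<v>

d=-0.4792

d^2_{-1,1}(β=2.4506) via Wigner's sum:
c=cos(2.4506/2)=0.338664, s=sin(2.4506/2)=0.940907; N=√[1·6·6·1]=6.000000
Admissible k: 2..3 (factorial args all ≥0)
  k=2: (−1)^0·6.0000/(2)·0.3387^2·0.9409^2 = +0.304616
  k=3: (−1)^1·6.0000/(6)·0.3387^0·0.9409^4 = -0.783768
d^2_{-1,1}(2.4506) = +0.304616 -0.783768 = -0.479152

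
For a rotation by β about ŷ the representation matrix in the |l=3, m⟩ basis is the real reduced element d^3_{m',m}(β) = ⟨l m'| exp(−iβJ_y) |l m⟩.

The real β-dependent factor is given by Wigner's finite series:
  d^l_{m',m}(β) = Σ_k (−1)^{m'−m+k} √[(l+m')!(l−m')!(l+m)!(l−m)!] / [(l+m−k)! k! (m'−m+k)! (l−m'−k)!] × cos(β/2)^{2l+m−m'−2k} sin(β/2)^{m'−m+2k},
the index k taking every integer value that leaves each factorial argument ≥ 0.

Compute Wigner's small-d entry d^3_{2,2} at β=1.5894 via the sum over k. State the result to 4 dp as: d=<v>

d=-0.4950

d^3_{2,2}(β=1.5894) via Wigner's sum:
Half-angle: c=0.700499, s=0.713653. N=√(120·1·120·1)=120.000000
Admissible k: 0..1 (factorial args all ≥0)
  k=0: (−1)^0·120.0000/(120)·0.7005^6·0.7137^0 = +0.118153
  k=1: (−1)^1·120.0000/(24)·0.7005^4·0.7137^2 = -0.613161
d^3_{2,2}(1.5894) = +0.118153 -0.613161 = -0.495008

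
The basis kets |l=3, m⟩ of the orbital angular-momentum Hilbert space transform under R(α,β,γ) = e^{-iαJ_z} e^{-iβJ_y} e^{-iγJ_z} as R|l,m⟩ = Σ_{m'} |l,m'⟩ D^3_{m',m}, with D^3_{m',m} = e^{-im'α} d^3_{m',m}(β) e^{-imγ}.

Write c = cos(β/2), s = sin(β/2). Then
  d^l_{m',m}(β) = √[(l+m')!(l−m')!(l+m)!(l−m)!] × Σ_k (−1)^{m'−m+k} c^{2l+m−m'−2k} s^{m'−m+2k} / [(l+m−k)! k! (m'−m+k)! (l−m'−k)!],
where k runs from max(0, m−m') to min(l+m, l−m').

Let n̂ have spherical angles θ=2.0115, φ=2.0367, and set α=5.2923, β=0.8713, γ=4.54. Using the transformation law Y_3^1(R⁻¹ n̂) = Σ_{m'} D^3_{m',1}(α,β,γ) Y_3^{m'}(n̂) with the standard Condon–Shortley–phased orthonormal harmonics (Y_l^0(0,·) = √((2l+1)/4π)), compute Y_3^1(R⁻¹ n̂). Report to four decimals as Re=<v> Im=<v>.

Need the full column D^3_{m',1} for m'=−3..3 at α=5.2923, β=0.8713, γ=4.54.
cos(β/2)=0.906596, sin(β/2)=0.422000
d^3_{-3,1}: single k=4 term ⇒ +0.100954;  D = +0.033793-0.095130i
d^3_{-2,1}: k∈[3..4] ⇒ +0.354167 -0.038369 = +0.315798;  D = +0.306853-0.074632i
d^3_{-1,1}: k∈[2..4] ⇒ +0.721823 -0.208529 +0.005648 = +0.518942;  D = +0.378889+0.354603i
d^3_{0,1}: k∈[1..3] ⇒ +0.895306 -0.581956 +0.042031 = +0.355381;  D = -0.060961+0.350114i
d^3_{1,1}: k∈[0..2] ⇒ +0.555242 -0.962431 +0.156397 = -0.250792;  D = +0.230253-0.099398i
d^3_{2,1}: k∈[0..1] ⇒ -0.817299 +0.354167 = -0.463132;  D = +0.386537+0.255109i
d^3_{3,1}: single k=0 term ⇒ +0.465935;  D = +0.001609-0.465932i
Y_3^{m'}(θ=2.0115,φ=2.0367) and Σ D·Y over m':
  (+0.0338-0.0951i)·(+0.3041+0.0532i)  (+0.3069-0.0746i)·(+0.2127-0.2863i)  (+0.3789+0.3546i)·(+0.0118+0.0235i)  (-0.0610+0.3501i)·(+0.3327+0.0000i)  (+0.2303-0.0994i)·(-0.0118+0.0235i)  (+0.3865+0.2551i)·(+0.2127+0.2863i)  (+0.0016-0.4659i)·(-0.3041+0.0532i)
Y_3^1(R⁻¹ n̂) = +0.068163+0.312042i

Re=0.0682 Im=0.3120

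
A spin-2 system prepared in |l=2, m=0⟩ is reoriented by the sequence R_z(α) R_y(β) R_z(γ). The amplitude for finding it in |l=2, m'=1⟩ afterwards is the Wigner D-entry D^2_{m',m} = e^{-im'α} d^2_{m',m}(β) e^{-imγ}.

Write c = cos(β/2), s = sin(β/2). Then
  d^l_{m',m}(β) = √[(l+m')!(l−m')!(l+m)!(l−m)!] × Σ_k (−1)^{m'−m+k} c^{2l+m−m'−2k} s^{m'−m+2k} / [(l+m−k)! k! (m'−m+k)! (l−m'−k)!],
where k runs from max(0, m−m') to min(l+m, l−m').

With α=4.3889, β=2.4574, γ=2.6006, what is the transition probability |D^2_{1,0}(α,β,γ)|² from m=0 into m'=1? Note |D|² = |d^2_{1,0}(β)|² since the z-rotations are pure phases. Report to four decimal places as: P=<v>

Split into d^2_{1,0}(β=2.4574) × two z-phases.
c=cos(2.4574/2)=0.335463, s=sin(2.4574/2)=0.942053; N=√[6·1·2·2]=4.898979
k∈{0,1} keeps every argument non-negative
  k=0: (−1)^1·4.8990/(2)·0.3355^3·0.9421^1 = -0.087113
  k=1: (−1)^2·4.8990/(2)·0.3355^1·0.9421^3 = +0.686984
d^2_{1,0}(2.4574) = -0.087113 +0.686984 = +0.599871
|D^2_{1,0}|² = |d^2_{1,0}(β)|² = (+0.599871)² = 0.359845 (the z-rotation phases have unit modulus)

P=0.3598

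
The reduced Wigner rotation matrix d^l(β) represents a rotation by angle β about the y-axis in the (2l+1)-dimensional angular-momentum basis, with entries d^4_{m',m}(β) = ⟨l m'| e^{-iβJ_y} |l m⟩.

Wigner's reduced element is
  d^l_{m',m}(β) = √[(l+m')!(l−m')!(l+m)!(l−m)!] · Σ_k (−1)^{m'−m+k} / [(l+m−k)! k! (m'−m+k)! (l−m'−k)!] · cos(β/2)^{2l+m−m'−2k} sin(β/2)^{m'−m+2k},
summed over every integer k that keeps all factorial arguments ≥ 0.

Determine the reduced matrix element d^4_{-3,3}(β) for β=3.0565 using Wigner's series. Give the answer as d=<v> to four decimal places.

d=-0.9802

d^4_{-3,3}(β=3.0565) via Wigner's sum:
With c≡cos(β/2)=0.042533 and s≡sin(β/2)=0.999095, N=[1·5040·5040·1]^{1/2}=5040.000000
The bounds max(0,m−m')=6 and min(l+m,l−m')=7 give 2 terms
  k=6: (−1)^0·5040.0000/(720)·0.0425^2·0.9991^6 = +0.012595
  k=7: (−1)^1·5040.0000/(5040)·0.0425^0·0.9991^8 = -0.992783
d^4_{-3,3}(3.0565) = +0.012595 -0.992783 = -0.980188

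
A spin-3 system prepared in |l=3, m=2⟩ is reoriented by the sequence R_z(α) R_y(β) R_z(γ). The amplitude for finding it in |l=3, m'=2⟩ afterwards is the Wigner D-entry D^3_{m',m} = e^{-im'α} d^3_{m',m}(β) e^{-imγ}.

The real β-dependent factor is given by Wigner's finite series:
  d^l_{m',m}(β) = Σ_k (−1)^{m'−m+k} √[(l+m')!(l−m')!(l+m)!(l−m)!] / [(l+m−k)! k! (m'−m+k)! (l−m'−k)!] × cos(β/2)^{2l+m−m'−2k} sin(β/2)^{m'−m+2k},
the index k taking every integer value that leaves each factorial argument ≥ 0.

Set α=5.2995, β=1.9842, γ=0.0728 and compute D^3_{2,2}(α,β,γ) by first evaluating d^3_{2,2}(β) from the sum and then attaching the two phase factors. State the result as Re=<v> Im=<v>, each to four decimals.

Re=0.0712 Im=-0.2778

First d^3_{2,2}(β=1.9842), then the phase factors e^{-i(2)α} and e^{-i(2)γ}:
Half-angle: c=0.546933, s=0.837176. N=√(120·1·120·1)=120.000000
The bounds max(0,m−m')=0 and min(l+m,l−m')=1 give 2 terms
  k=0: (−1)^0·120.0000/(120)·0.5469^6·0.8372^0 = +0.026767
  k=1: (−1)^1·120.0000/(24)·0.5469^4·0.8372^2 = -0.313574
d^3_{2,2}(1.9842) = +0.026767 -0.313574 = -0.286807
D = (-0.386261+0.922390i)·(-0.286807)·(+0.989419-0.145086i) = +0.071228-0.277822i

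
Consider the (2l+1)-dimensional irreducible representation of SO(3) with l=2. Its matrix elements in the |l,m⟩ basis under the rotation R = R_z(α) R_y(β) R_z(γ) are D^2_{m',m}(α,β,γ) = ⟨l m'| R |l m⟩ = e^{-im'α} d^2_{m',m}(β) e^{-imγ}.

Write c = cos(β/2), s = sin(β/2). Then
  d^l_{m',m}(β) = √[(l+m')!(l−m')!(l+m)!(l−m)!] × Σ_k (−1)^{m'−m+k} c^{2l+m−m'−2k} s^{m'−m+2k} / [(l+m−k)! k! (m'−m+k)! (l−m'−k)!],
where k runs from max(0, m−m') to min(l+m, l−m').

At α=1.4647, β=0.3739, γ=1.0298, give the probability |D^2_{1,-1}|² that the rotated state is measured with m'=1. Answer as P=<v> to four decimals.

D^2_{1,-1}(1.4647,0.3739,1.0298) = e^{-i·1·1.4647}·d^2_{1,-1}(0.3739)·e^{-i·-1·1.0298}. Compute d first:
c=cos(0.3739/2)=0.982576, s=sin(0.3739/2)=0.185863; N=√[6·1·1·6]=6.000000
k∈{0,1} keeps every argument non-negative
  k=0: (−1)^2·6.0000/(2)·0.9826^2·0.1859^2 = +0.100055
  k=1: (−1)^3·6.0000/(6)·0.9826^0·0.1859^4 = -0.001193
d^2_{1,-1}(0.3739) = +0.100055 -0.001193 = +0.098862
|D^2_{1,-1}|² = |d^2_{1,-1}(β)|² = (+0.098862)² = 0.009774 (the z-rotation phases have unit modulus)

P=0.0098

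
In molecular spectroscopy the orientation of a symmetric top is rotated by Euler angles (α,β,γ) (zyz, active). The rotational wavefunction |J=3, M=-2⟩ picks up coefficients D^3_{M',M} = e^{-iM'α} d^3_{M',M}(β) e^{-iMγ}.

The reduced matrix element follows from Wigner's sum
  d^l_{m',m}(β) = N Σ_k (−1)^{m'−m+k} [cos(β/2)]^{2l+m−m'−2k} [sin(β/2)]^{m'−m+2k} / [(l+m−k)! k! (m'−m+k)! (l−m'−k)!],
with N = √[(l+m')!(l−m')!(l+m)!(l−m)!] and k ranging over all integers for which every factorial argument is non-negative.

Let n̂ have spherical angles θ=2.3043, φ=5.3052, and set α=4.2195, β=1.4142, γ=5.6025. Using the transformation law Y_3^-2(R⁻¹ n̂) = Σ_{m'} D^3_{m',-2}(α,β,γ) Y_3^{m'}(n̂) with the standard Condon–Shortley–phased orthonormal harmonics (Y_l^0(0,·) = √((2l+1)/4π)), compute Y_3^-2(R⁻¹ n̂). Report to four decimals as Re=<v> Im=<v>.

Need the full column D^3_{m',-2} for m'=−3..3 at α=4.2195, β=1.4142, γ=5.6025.
cos(β/2)=0.760249, sin(β/2)=0.649632
d^3_{-3,-2}: single k=1 term ⇒ +0.404131;  D = +0.120029-0.385895i
d^3_{-2,-2}: k∈[0..1] ⇒ +0.193079 -0.704901 = -0.511822;  D = -0.358624-0.365172i
d^3_{-1,-2}: k∈[0..1] ⇒ -0.521731 +0.761902 = +0.240172;  D = -0.230587+0.067172i
d^3_{0,-2}: k∈[0..1] ⇒ +0.772180 -0.563821 = +0.208359;  D = +0.043317-0.203806i
d^3_{1,-2}: k∈[0..1] ⇒ -0.761902 +0.278158 = -0.483744;  D = -0.369266-0.312492i
d^3_{2,-2}: k∈[0..1] ⇒ +0.514696 -0.075163 = +0.439533;  D = -0.408893+0.161231i
d^3_{3,-2}: single k=0 term ⇒ -0.215461;  D = -0.025215+0.213980i
Y_3^{m'}(θ=2.3043,φ=5.3052) and Σ D·Y over m':
  (+0.1200-0.3859i)·(-0.1673+0.0353i)  (-0.3586-0.3652i)·(+0.1418-0.3499i)  (-0.2306+0.0672i)·(+0.1664+0.2471i)  (+0.0433-0.2038i)·(+0.1896+0.0000i)  (-0.3693-0.3125i)·(-0.1664+0.2471i)  (-0.4089+0.1612i)·(+0.1418+0.3499i)  (-0.0252+0.2140i)·(+0.1673+0.0353i)
Y_3^-2(R⁻¹ n̂) = -0.219381-0.066458i

Re=-0.2194 Im=-0.0665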